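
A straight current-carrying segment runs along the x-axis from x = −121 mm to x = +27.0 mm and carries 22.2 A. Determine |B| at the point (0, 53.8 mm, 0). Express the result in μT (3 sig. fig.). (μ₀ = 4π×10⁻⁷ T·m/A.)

B ≈ 56.2 μT

For a finite straight segment, B = (μ₀I/4πd)(sinθ₁ + sinθ₂), where θ₁, θ₂ are the angles from the perpendicular to each end.
The perpendicular distance is d = 0.0538 m; the end-offsets along the wire are a = 0.121 m and b = 0.027 m.
sinθ₁ = 0.121/√(0.121²+0.0538²) = 0.9137; sinθ₂ = 0.027/√(0.027²+0.0538²) = 0.4485.
B = (4π×10⁻⁷ × 22.2) / (4π × 0.0538) × (0.9137 + 0.4485) = 5.62×10⁻⁵ T.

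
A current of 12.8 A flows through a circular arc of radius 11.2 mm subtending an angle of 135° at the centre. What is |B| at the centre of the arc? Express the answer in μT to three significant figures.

The Biot–Savart field of a circular arc at its centre is B = μ₀Iφ/(4πR), with φ = 2.356 rad.
B = (4π×10⁻⁷ × 12.8 × 2.356) / (4π × 0.0112) = 2.69×10⁻⁴ T.

B ≈ 269 μT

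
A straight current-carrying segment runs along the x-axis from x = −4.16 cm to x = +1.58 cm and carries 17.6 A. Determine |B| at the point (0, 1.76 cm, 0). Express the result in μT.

B ≈ 159 μT

For a finite straight segment, B = (μ₀I/4πd)(sinθ₁ + sinθ₂), where θ₁, θ₂ are the angles from the perpendicular to each end.
The perpendicular distance is d = 0.0176 m; the end-offsets along the wire are a = 0.0416 m and b = 0.0158 m.
sinθ₁ = 0.0416/√(0.0416²+0.0176²) = 0.9210; sinθ₂ = 0.0158/√(0.0158²+0.0176²) = 0.6680.
B = (4π×10⁻⁷ × 17.6) / (4π × 0.0176) × (0.9210 + 0.6680) = 1.59×10⁻⁴ T.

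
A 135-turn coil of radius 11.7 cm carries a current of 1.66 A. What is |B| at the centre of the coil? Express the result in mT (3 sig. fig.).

For an N-turn flat coil, B = Nμ₀I/(2R) with R = 0.117 m.
B = 135 × 8.91×10⁻⁶ T = 1.20×10⁻³ T.

B ≈ 1.20 mT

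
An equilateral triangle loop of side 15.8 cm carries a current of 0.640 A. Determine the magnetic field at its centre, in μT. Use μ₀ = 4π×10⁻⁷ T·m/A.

Each side is a finite straight segment at perpendicular distance d = a/(2 tan(π/3)) = 0.04561 m from the centre, with end-angles ±π/3.
One side contributes B₁ = (μ₀I/4πd)·2 sin(π/3) = 2.43×10⁻⁶ T.
All 3 sides add in the same direction: B = 3 × 2.43×10⁻⁶ = 7.29×10⁻⁶ T.

B ≈ 7.29 μT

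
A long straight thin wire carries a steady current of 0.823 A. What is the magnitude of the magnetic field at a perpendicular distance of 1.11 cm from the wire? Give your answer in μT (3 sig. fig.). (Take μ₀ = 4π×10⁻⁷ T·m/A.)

For an infinitely long straight wire, B = μ₀I/(2πd).
B = (4π×10⁻⁷ × 0.823) / (2π × 0.0111) = 1.48×10⁻⁵ T.

B ≈ 14.8 μT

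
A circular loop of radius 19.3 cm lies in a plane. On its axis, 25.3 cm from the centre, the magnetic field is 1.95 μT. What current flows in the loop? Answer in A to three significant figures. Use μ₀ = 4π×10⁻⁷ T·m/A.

I ≈ 2.68 A

On the axis of a loop, B = μ₀IR²/[2(R²+z²)^(3/2)], so I = 2B(R²+z²)^(3/2)/(μ₀R²).
R² + z² = 0.03725 + 0.06401 = 0.1013 m²; raised to 3/2 gives 3.22×10⁻² m³.
I = 2 × 1.95×10⁻⁶ × 3.22×10⁻² / (1.26×10⁻⁶ × 0.03725) = 2.68 A.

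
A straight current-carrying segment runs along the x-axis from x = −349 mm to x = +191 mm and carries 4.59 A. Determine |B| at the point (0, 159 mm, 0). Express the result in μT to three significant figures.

B ≈ 4.85 μT

For a finite straight segment, B = (μ₀I/4πd)(sinθ₁ + sinθ₂), where θ₁, θ₂ are the angles from the perpendicular to each end.
The perpendicular distance is d = 0.159 m; the end-offsets along the wire are a = 0.349 m and b = 0.191 m.
sinθ₁ = 0.349/√(0.349²+0.159²) = 0.9100; sinθ₂ = 0.191/√(0.191²+0.159²) = 0.7686.
B = (4π×10⁻⁷ × 4.59) / (4π × 0.159) × (0.9100 + 0.7686) = 4.85×10⁻⁶ T.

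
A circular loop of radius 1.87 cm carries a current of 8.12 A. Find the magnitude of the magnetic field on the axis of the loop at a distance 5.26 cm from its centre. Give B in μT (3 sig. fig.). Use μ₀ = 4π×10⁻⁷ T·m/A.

B ≈ 10.3 μT

On the axis of a circular loop, B = μ₀IR² / [2(R²+z²)^(3/2)].
R² + z² = (0.0187)² + (0.0526)² = 0.003116 m², and (R²+z²)^(3/2) = 1.74×10⁻⁴ m³.
B = (4π×10⁻⁷ × 8.12 × 0.0003497) / (2 × 1.74×10⁻⁴) = 1.03×10⁻⁵ T.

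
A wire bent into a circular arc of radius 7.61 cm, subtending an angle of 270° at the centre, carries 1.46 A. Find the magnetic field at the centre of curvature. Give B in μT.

The Biot–Savart field of a circular arc at its centre is B = μ₀Iφ/(4πR), with φ = 4.712 rad.
B = (4π×10⁻⁷ × 1.46 × 4.712) / (4π × 0.0761) = 9.04×10⁻⁶ T.

B ≈ 9.04 μT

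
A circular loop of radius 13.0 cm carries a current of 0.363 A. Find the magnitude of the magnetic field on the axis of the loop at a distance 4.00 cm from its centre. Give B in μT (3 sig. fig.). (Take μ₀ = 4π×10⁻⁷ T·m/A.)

On the axis of a circular loop, B = μ₀IR² / [2(R²+z²)^(3/2)].
R² + z² = (0.13)² + (0.04)² = 0.0185 m², and (R²+z²)^(3/2) = 2.52×10⁻³ m³.
B = (4π×10⁻⁷ × 0.363 × 0.0169) / (2 × 2.52×10⁻³) = 1.53×10⁻⁶ T.

B ≈ 1.53 μT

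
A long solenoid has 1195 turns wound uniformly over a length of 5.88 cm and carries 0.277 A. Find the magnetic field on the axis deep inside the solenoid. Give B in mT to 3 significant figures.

B ≈ 7.07 mT

Inside a long solenoid, B = μ₀nI with n = 2.032×10⁴ turns/m.
B = 4π×10⁻⁷ × 2.032×10⁴ × 0.277 = 7.07×10⁻³ T.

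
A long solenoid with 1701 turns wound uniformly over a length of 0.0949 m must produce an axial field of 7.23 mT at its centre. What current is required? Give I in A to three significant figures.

Inside a long solenoid B = μ₀nI with n = 1.792×10⁴ m⁻¹, so I = B/(μ₀n).
I = 7.23×10⁻³ / (4π×10⁻⁷ × 1.792×10⁴) = 0.321 A.

I ≈ 0.321 A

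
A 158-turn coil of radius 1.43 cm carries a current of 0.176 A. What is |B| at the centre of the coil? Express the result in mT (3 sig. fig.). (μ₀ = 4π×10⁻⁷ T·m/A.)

For an N-turn flat coil, B = Nμ₀I/(2R) with R = 0.0143 m.
B = 158 × 7.73×10⁻⁶ T = 1.22×10⁻³ T.

B ≈ 1.22 mT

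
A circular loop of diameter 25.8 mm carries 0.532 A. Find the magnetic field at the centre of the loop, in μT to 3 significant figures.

B ≈ 25.9 μT

At the centre of a circular loop the Biot–Savart law gives B = μ₀I/(2R) (so R = 0.0129 m).
B = (4π×10⁻⁷ × 0.532) / (2 × 0.0129) = 2.59×10⁻⁵ T.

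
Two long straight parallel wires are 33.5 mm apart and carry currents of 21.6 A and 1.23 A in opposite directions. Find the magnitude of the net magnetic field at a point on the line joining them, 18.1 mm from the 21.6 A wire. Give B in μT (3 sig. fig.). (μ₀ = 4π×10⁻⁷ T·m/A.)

Each long wire gives B = μ₀I/(2πd). Distances are d₁ = 0.0181 m and d₂ = 0.0154 m.
B₁ = 2.39×10⁻⁴ T, B₂ = 1.60×10⁻⁵ T.
Between antiparallel currents both contributions point the same way, so they add. B = B₁ + B₂ = 2.39×10⁻⁴ + 1.60×10⁻⁵ = 2.55×10⁻⁴ T.

B ≈ 255 μT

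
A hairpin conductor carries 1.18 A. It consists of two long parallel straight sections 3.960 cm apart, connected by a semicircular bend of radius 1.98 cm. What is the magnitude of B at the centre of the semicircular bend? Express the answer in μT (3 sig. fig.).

The semicircular arc contributes B_arc = μ₀I·π/(4πR) = μ₀I/(4R) = 1.87×10⁻⁵ T.
Each semi-infinite lead is at perpendicular distance R = 0.0198 m from the centre, with the perpendicular foot at its near end, so it contributes μ₀I/(4πR); both point the same way, together 1.19×10⁻⁵ T.
Arc and leads all point the same direction: B = 1.87×10⁻⁵ + 1.19×10⁻⁵ = 3.06×10⁻⁵ T.

B ≈ 30.6 μT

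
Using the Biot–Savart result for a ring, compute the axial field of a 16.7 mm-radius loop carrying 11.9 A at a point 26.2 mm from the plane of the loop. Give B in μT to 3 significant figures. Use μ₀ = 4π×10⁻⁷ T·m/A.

B ≈ 69.5 μT

On the axis of a circular loop, B = μ₀IR² / [2(R²+z²)^(3/2)].
R² + z² = (0.0167)² + (0.0262)² = 0.0009653 m², and (R²+z²)^(3/2) = 3.00×10⁻⁵ m³.
B = (4π×10⁻⁷ × 11.9 × 0.0002789) / (2 × 3.00×10⁻⁵) = 6.95×10⁻⁵ T.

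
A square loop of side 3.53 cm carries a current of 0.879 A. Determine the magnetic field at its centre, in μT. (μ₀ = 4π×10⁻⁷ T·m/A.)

B ≈ 28.2 μT

Each side is a finite straight segment at perpendicular distance d = a/(2 tan(π/4)) = 0.01765 m from the centre, with end-angles ±π/4.
One side contributes B₁ = (μ₀I/4πd)·2 sin(π/4) = 7.04×10⁻⁶ T.
All 4 sides add in the same direction: B = 4 × 7.04×10⁻⁶ = 2.82×10⁻⁵ T.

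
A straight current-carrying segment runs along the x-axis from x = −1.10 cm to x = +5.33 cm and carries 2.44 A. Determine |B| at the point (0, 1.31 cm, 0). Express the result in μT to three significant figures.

For a finite straight segment, B = (μ₀I/4πd)(sinθ₁ + sinθ₂), where θ₁, θ₂ are the angles from the perpendicular to each end.
The perpendicular distance is d = 0.0131 m; the end-offsets along the wire are a = 0.011 m and b = 0.0533 m.
sinθ₁ = 0.011/√(0.011²+0.0131²) = 0.6431; sinθ₂ = 0.0533/√(0.0533²+0.0131²) = 0.9711.
B = (4π×10⁻⁷ × 2.44) / (4π × 0.0131) × (0.6431 + 0.9711) = 3.01×10⁻⁵ T.

B ≈ 30.1 μT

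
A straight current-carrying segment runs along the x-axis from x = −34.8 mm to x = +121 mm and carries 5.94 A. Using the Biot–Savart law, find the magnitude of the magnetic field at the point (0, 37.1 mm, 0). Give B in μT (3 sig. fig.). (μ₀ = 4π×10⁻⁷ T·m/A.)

For a finite straight segment, B = (μ₀I/4πd)(sinθ₁ + sinθ₂), where θ₁, θ₂ are the angles from the perpendicular to each end.
The perpendicular distance is d = 0.0371 m; the end-offsets along the wire are a = 0.0348 m and b = 0.121 m.
sinθ₁ = 0.0348/√(0.0348²+0.0371²) = 0.6841; sinθ₂ = 0.121/√(0.121²+0.0371²) = 0.9561.
B = (4π×10⁻⁷ × 5.94) / (4π × 0.0371) × (0.6841 + 0.9561) = 2.63×10⁻⁵ T.

B ≈ 26.3 μT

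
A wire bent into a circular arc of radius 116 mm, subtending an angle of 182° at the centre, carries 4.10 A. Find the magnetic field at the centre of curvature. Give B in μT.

The Biot–Savart field of a circular arc at its centre is B = μ₀Iφ/(4πR), with φ = 3.176 rad.
B = (4π×10⁻⁷ × 4.10 × 3.176) / (4π × 0.116) = 1.12×10⁻⁵ T.

B ≈ 11.2 μT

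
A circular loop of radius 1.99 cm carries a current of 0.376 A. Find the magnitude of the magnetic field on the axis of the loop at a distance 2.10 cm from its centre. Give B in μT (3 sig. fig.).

B ≈ 3.86 μT

On the axis of a circular loop, B = μ₀IR² / [2(R²+z²)^(3/2)].
R² + z² = (0.0199)² + (0.021)² = 0.000837 m², and (R²+z²)^(3/2) = 2.42×10⁻⁵ m³.
B = (4π×10⁻⁷ × 0.376 × 0.000396) / (2 × 2.42×10⁻⁵) = 3.86×10⁻⁶ T.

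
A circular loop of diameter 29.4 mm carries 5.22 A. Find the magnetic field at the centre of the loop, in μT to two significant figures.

At the centre of a circular loop the Biot–Savart law gives B = μ₀I/(2R) (so R = 0.0147 m).
B = (4π×10⁻⁷ × 5.22) / (2 × 0.0147) = 2.23×10⁻⁴ T.

B ≈ 220 μT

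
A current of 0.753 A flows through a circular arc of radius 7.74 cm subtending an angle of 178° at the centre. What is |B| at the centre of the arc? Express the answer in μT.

The Biot–Savart field of a circular arc at its centre is B = μ₀Iφ/(4πR), with φ = 3.107 rad.
B = (4π×10⁻⁷ × 0.753 × 3.107) / (4π × 0.0774) = 3.02×10⁻⁶ T.

B ≈ 3.02 μT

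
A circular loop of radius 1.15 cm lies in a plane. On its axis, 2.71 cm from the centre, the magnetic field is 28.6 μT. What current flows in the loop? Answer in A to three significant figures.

I ≈ 8.78 A

On the axis of a loop, B = μ₀IR²/[2(R²+z²)^(3/2)], so I = 2B(R²+z²)^(3/2)/(μ₀R²).
R² + z² = 0.0001322 + 0.0007344 = 0.0008667 m²; raised to 3/2 gives 2.55×10⁻⁵ m³.
I = 2 × 2.86×10⁻⁵ × 2.55×10⁻⁵ / (1.26×10⁻⁶ × 0.0001322) = 8.78 A.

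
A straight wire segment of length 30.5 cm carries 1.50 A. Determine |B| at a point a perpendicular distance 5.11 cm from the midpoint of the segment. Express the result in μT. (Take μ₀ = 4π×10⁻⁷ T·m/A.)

For a finite straight segment, B = (μ₀I/4πd)(sinθ₁ + sinθ₂), where θ₁, θ₂ are the angles from the perpendicular to each end.
The perpendicular from the point meets the wire at its midpoint, so each end is L/2 = 0.1525 m away along the wire.
sinθ₁ = 0.1525/√(0.1525²+0.0511²) = 0.9482; sinθ₂ = 0.1525/√(0.1525²+0.0511²) = 0.9482.
B = (4π×10⁻⁷ × 1.50) / (4π × 0.0511) × (0.9482 + 0.9482) = 5.57×10⁻⁶ T.

B ≈ 5.57 μT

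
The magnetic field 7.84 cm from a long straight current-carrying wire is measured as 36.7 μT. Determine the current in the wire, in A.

I ≈ 14.4 A

For a long straight wire B = μ₀I/(2πd), so I = 2πdB/μ₀.
I = 2π × 0.0784 × 3.67×10⁻⁵ / (4π×10⁻⁷) = 14.4 A.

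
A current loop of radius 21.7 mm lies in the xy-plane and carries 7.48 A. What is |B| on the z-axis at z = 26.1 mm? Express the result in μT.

B ≈ 56.6 μT

On the axis of a circular loop, B = μ₀IR² / [2(R²+z²)^(3/2)].
R² + z² = (0.0217)² + (0.0261)² = 0.001152 m², and (R²+z²)^(3/2) = 3.91×10⁻⁵ m³.
B = (4π×10⁻⁷ × 7.48 × 0.0004709) / (2 × 3.91×10⁻⁵) = 5.66×10⁻⁵ T.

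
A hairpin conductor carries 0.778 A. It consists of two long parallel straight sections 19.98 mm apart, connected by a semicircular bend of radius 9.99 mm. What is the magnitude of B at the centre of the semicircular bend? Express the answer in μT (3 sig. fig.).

B ≈ 40.0 μT

The semicircular arc contributes B_arc = μ₀I·π/(4πR) = μ₀I/(4R) = 2.45×10⁻⁵ T.
Each semi-infinite lead is at perpendicular distance R = 0.00999 m from the centre, with the perpendicular foot at its near end, so it contributes μ₀I/(4πR); both point the same way, together 1.56×10⁻⁵ T.
Arc and leads all point the same direction: B = 2.45×10⁻⁵ + 1.56×10⁻⁵ = 4.00×10⁻⁵ T.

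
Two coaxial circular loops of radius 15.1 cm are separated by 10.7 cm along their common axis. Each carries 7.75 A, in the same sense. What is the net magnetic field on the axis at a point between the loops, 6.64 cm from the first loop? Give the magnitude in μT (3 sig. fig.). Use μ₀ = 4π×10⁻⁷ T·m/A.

B ≈ 53.8 μT

Each loop contributes B = μ₀IR²/[2(R²+z²)^(3/2)] on the axis, with z measured from that loop.
Loop 1 (z = 0.0664 m): B₁ = 2.47×10⁻⁵ T. Loop 2 (z = 0.0406 m): B₂ = 2.90×10⁻⁵ T.
The fields add: B = B₁ + B₂ = 5.38×10⁻⁵ T.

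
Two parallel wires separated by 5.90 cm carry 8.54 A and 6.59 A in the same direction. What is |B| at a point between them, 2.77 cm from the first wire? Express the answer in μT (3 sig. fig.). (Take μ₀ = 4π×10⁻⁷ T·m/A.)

B ≈ 19.6 μT

Each long wire gives B = μ₀I/(2πd). Distances are d₁ = 0.0277 m and d₂ = 0.0313 m.
B₁ = 6.17×10⁻⁵ T, B₂ = 4.21×10⁻⁵ T.
Between parallel currents the two contributions point in opposite directions, so they subtract. B = |B₁ − B₂| = |6.17×10⁻⁵ − 4.21×10⁻⁵| = 1.96×10⁻⁵ T.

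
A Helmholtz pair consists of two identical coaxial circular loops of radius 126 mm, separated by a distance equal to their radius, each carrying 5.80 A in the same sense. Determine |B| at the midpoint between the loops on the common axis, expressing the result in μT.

B ≈ 41.4 μT

Each loop contributes B = μ₀IR²/[2(R²+z²)^(3/2)] on the axis, with z measured from that loop.
Loop 1 (z = 0.063 m): B₁ = 2.07×10⁻⁵ T. Loop 2 (z = 0.063 m): B₂ = 2.07×10⁻⁵ T.
The fields add: B = B₁ + B₂ = 4.14×10⁻⁵ T.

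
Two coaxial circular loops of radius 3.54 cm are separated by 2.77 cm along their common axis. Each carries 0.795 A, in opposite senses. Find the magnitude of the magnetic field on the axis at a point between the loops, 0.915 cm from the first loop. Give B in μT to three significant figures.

B ≈ 3.00 μT

Each loop contributes B = μ₀IR²/[2(R²+z²)^(3/2)] on the axis, with z measured from that loop.
Loop 1 (z = 0.00915 m): B₁ = 1.28×10⁻⁵ T. Loop 2 (z = 0.01855 m): B₂ = 9.81×10⁻⁶ T.
The fields oppose: B = |B₁ − B₂| = 3.00×10⁻⁶ T.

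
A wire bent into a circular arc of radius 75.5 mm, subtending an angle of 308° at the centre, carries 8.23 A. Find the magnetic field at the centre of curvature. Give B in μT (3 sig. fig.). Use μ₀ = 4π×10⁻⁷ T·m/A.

The Biot–Savart field of a circular arc at its centre is B = μ₀Iφ/(4πR), with φ = 5.376 rad.
B = (4π×10⁻⁷ × 8.23 × 5.376) / (4π × 0.0755) = 5.86×10⁻⁵ T.

B ≈ 58.6 μT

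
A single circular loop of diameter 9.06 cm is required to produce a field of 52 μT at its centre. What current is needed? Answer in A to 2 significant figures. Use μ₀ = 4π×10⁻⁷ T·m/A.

At the centre of a circular loop B = μ₀I/(2R), so I = 2RB/μ₀.
With R = 0.0453 m, I = 2 × 0.0453 × 5.20×10⁻⁵ / (4π×10⁻⁷) = 3.75 A.

I ≈ 3.7 A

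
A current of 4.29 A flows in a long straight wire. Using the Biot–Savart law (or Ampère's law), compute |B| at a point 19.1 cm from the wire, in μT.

B ≈ 4.49 μT

For an infinitely long straight wire, B = μ₀I/(2πd).
B = (4π×10⁻⁷ × 4.29) / (2π × 0.191) = 4.49×10⁻⁶ T.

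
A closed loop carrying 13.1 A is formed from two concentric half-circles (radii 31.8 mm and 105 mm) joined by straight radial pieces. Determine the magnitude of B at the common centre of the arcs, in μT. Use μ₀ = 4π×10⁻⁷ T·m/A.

The radial connectors point toward the centre, so dl × r̂ = 0 and they contribute nothing.
Each semicircle gives μ₀I/(4R): inner arc 1.29×10⁻⁴ T, outer arc 3.92×10⁻⁵ T.
The two arcs carry current in opposite angular senses, so their fields oppose: B = |1.29×10⁻⁴ − 3.92×10⁻⁵| = 9.02×10⁻⁵ T.

B ≈ 90.2 μT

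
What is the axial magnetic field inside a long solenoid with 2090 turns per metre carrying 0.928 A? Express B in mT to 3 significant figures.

Inside a long solenoid, B = μ₀nI with n = 2090 turns/m.
B = 4π×10⁻⁷ × 2090 × 0.928 = 2.44×10⁻³ T.

B ≈ 2.44 mT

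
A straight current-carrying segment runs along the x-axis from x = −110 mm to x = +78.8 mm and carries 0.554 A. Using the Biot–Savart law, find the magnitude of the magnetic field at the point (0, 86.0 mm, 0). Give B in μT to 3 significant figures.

B ≈ 0.943 μT

For a finite straight segment, B = (μ₀I/4πd)(sinθ₁ + sinθ₂), where θ₁, θ₂ are the angles from the perpendicular to each end.
The perpendicular distance is d = 0.086 m; the end-offsets along the wire are a = 0.11 m and b = 0.0788 m.
sinθ₁ = 0.11/√(0.11²+0.086²) = 0.7878; sinθ₂ = 0.0788/√(0.0788²+0.086²) = 0.6756.
B = (4π×10⁻⁷ × 0.554) / (4π × 0.086) × (0.7878 + 0.6756) = 9.43×10⁻⁷ T.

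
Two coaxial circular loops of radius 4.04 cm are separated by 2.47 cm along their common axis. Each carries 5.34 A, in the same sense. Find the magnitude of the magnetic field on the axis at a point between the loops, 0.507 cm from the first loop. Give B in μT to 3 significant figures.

B ≈ 142 μT

Each loop contributes B = μ₀IR²/[2(R²+z²)^(3/2)] on the axis, with z measured from that loop.
Loop 1 (z = 0.00507 m): B₁ = 8.11×10⁻⁵ T. Loop 2 (z = 0.01963 m): B₂ = 6.04×10⁻⁵ T.
The fields add: B = B₁ + B₂ = 1.42×10⁻⁴ T.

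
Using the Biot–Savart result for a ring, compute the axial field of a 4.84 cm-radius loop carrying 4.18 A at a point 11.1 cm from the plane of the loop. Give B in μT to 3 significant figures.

On the axis of a circular loop, B = μ₀IR² / [2(R²+z²)^(3/2)].
R² + z² = (0.0484)² + (0.111)² = 0.01466 m², and (R²+z²)^(3/2) = 1.78×10⁻³ m³.
B = (4π×10⁻⁷ × 4.18 × 0.002343) / (2 × 1.78×10⁻³) = 3.46×10⁻⁶ T.

B ≈ 3.46 μT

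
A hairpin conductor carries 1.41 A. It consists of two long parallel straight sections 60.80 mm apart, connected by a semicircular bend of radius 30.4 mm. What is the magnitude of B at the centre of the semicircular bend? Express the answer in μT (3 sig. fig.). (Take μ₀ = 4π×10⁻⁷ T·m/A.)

The semicircular arc contributes B_arc = μ₀I·π/(4πR) = μ₀I/(4R) = 1.46×10⁻⁵ T.
Each semi-infinite lead is at perpendicular distance R = 0.0304 m from the centre, with the perpendicular foot at its near end, so it contributes μ₀I/(4πR); both point the same way, together 9.28×10⁻⁶ T.
Arc and leads all point the same direction: B = 1.46×10⁻⁵ + 9.28×10⁻⁶ = 2.38×10⁻⁵ T.

B ≈ 23.8 μT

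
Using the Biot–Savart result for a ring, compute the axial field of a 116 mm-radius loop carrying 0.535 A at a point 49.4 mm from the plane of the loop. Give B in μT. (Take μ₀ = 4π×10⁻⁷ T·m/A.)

On the axis of a circular loop, B = μ₀IR² / [2(R²+z²)^(3/2)].
R² + z² = (0.116)² + (0.0494)² = 0.0159 m², and (R²+z²)^(3/2) = 2.00×10⁻³ m³.
B = (4π×10⁻⁷ × 0.535 × 0.01346) / (2 × 2.00×10⁻³) = 2.26×10⁻⁶ T.

B ≈ 2.26 μT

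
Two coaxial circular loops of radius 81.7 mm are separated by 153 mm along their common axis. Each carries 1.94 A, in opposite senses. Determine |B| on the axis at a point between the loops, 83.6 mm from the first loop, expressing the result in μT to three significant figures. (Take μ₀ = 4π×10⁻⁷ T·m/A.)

B ≈ 1.51 μT

Each loop contributes B = μ₀IR²/[2(R²+z²)^(3/2)] on the axis, with z measured from that loop.
Loop 1 (z = 0.0836 m): B₁ = 5.09×10⁻⁶ T. Loop 2 (z = 0.0694 m): B₂ = 6.61×10⁻⁶ T.
The fields oppose: B = |B₁ − B₂| = 1.51×10⁻⁶ T.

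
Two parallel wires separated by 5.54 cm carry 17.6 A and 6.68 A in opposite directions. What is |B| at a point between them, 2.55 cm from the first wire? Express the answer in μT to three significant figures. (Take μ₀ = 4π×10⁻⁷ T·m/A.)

B ≈ 183 μT

Each long wire gives B = μ₀I/(2πd). Distances are d₁ = 0.0255 m and d₂ = 0.0299 m.
B₁ = 1.38×10⁻⁴ T, B₂ = 4.47×10⁻⁵ T.
Between antiparallel currents both contributions point the same way, so they add. B = B₁ + B₂ = 1.38×10⁻⁴ + 4.47×10⁻⁵ = 1.83×10⁻⁴ T.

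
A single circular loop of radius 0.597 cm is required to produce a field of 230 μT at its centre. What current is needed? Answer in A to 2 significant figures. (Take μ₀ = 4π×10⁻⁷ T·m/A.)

I ≈ 2.2 A

At the centre of a circular loop B = μ₀I/(2R), so I = 2RB/μ₀.
With R = 0.00597 m, I = 2 × 0.00597 × 2.30×10⁻⁴ / (4π×10⁻⁷) = 2.19 A.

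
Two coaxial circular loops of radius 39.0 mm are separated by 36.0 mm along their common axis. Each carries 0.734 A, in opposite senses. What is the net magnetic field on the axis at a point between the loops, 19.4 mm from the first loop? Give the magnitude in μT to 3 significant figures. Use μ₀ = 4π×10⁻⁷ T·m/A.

Each loop contributes B = μ₀IR²/[2(R²+z²)^(3/2)] on the axis, with z measured from that loop.
Loop 1 (z = 0.0194 m): B₁ = 8.49×10⁻⁶ T. Loop 2 (z = 0.0166 m): B₂ = 9.21×10⁻⁶ T.
The fields oppose: B = |B₁ − B₂| = 7.24×10⁻⁷ T.

B ≈ 0.724 μT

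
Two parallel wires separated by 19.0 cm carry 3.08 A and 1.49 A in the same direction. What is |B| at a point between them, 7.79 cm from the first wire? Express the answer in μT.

B ≈ 5.25 μT

Each long wire gives B = μ₀I/(2πd). Distances are d₁ = 0.0779 m and d₂ = 0.1121 m.
B₁ = 7.91×10⁻⁶ T, B₂ = 2.66×10⁻⁶ T.
Between parallel currents the two contributions point in opposite directions, so they subtract. B = |B₁ − B₂| = |7.91×10⁻⁶ − 2.66×10⁻⁶| = 5.25×10⁻⁶ T.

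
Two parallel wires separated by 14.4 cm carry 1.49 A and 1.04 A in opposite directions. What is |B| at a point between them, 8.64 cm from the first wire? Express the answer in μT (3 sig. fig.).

B ≈ 7.06 μT

Each long wire gives B = μ₀I/(2πd). Distances are d₁ = 0.0864 m and d₂ = 0.0576 m.
B₁ = 3.45×10⁻⁶ T, B₂ = 3.61×10⁻⁶ T.
Between antiparallel currents both contributions point the same way, so they add. B = B₁ + B₂ = 3.45×10⁻⁶ + 3.61×10⁻⁶ = 7.06×10⁻⁶ T.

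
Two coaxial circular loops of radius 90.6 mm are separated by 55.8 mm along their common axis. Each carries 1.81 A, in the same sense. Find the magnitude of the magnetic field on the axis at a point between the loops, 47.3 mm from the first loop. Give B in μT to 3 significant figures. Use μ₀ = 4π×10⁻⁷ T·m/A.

Each loop contributes B = μ₀IR²/[2(R²+z²)^(3/2)] on the axis, with z measured from that loop.
Loop 1 (z = 0.0473 m): B₁ = 8.74×10⁻⁶ T. Loop 2 (z = 0.0085 m): B₂ = 1.24×10⁻⁵ T.
The fields add: B = B₁ + B₂ = 2.11×10⁻⁵ T.

B ≈ 21.1 μT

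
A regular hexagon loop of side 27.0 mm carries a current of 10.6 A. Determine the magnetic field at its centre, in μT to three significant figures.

Each side is a finite straight segment at perpendicular distance d = a/(2 tan(π/6)) = 0.02338 m from the centre, with end-angles ±π/6.
One side contributes B₁ = (μ₀I/4πd)·2 sin(π/6) = 4.53×10⁻⁵ T.
All 6 sides add in the same direction: B = 6 × 4.53×10⁻⁵ = 2.72×10⁻⁴ T.

B ≈ 272 μT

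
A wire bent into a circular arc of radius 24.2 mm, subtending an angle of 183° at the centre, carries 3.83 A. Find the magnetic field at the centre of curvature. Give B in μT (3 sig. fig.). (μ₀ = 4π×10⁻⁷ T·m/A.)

The Biot–Savart field of a circular arc at its centre is B = μ₀Iφ/(4πR), with φ = 3.194 rad.
B = (4π×10⁻⁷ × 3.83 × 3.194) / (4π × 0.0242) = 5.05×10⁻⁵ T.

B ≈ 50.5 μT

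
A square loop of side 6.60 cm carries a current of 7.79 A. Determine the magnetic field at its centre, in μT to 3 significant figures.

Each side is a finite straight segment at perpendicular distance d = a/(2 tan(π/4)) = 0.033 m from the centre, with end-angles ±π/4.
One side contributes B₁ = (μ₀I/4πd)·2 sin(π/4) = 3.34×10⁻⁵ T.
All 4 sides add in the same direction: B = 4 × 3.34×10⁻⁵ = 1.34×10⁻⁴ T.

B ≈ 134 μT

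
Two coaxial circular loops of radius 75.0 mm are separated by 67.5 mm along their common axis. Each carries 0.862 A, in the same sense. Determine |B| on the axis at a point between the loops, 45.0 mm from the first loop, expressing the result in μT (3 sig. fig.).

B ≈ 10.9 μT

Each loop contributes B = μ₀IR²/[2(R²+z²)^(3/2)] on the axis, with z measured from that loop.
Loop 1 (z = 0.045 m): B₁ = 4.55×10⁻⁶ T. Loop 2 (z = 0.0225 m): B₂ = 6.35×10⁻⁶ T.
The fields add: B = B₁ + B₂ = 1.09×10⁻⁵ T.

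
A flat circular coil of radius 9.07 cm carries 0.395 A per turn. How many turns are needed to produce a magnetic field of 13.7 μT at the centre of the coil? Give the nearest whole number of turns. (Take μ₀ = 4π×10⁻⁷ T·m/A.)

N = 5

For an N-turn coil, B = Nμ₀I/(2R). A single turn gives B₁ = 2.74×10⁻⁶ T with R = 0.0907 m.
N = B/B₁ = 1.37×10⁻⁵ / 2.74×10⁻⁶ = 5.01.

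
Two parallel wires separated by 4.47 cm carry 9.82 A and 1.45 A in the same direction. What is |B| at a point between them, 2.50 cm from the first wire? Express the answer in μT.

Each long wire gives B = μ₀I/(2πd). Distances are d₁ = 0.025 m and d₂ = 0.0197 m.
B₁ = 7.86×10⁻⁵ T, B₂ = 1.47×10⁻⁵ T.
Between parallel currents the two contributions point in opposite directions, so they subtract. B = |B₁ − B₂| = |7.86×10⁻⁵ − 1.47×10⁻⁵| = 6.38×10⁻⁵ T.

B ≈ 63.8 μT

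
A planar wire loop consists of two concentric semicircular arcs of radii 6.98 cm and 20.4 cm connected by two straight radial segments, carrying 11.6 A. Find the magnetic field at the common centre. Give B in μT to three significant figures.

B ≈ 34.3 μT

The radial connectors point toward the centre, so dl × r̂ = 0 and they contribute nothing.
Each semicircle gives μ₀I/(4R): inner arc 5.22×10⁻⁵ T, outer arc 1.79×10⁻⁵ T.
The two arcs carry current in opposite angular senses, so their fields oppose: B = |5.22×10⁻⁵ − 1.79×10⁻⁵| = 3.43×10⁻⁵ T.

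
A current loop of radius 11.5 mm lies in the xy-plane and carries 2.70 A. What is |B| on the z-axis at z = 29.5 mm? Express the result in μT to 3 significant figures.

B ≈ 7.07 μT

On the axis of a circular loop, B = μ₀IR² / [2(R²+z²)^(3/2)].
R² + z² = (0.0115)² + (0.0295)² = 0.001003 m², and (R²+z²)^(3/2) = 3.17×10⁻⁵ m³.
B = (4π×10⁻⁷ × 2.70 × 0.0001322) / (2 × 3.17×10⁻⁵) = 7.07×10⁻⁶ T.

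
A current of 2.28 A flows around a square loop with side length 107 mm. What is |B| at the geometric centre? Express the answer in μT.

B ≈ 24.1 μT

Each side is a finite straight segment at perpendicular distance d = a/(2 tan(π/4)) = 0.0535 m from the centre, with end-angles ±π/4.
One side contributes B₁ = (μ₀I/4πd)·2 sin(π/4) = 6.03×10⁻⁶ T.
All 4 sides add in the same direction: B = 4 × 6.03×10⁻⁶ = 2.41×10⁻⁵ T.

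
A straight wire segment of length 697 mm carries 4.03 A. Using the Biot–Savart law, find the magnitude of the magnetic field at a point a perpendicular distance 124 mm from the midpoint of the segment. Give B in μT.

For a finite straight segment, B = (μ₀I/4πd)(sinθ₁ + sinθ₂), where θ₁, θ₂ are the angles from the perpendicular to each end.
The perpendicular from the point meets the wire at its midpoint, so each end is L/2 = 0.3485 m away along the wire.
sinθ₁ = 0.3485/√(0.3485²+0.124²) = 0.9421; sinθ₂ = 0.3485/√(0.3485²+0.124²) = 0.9421.
B = (4π×10⁻⁷ × 4.03) / (4π × 0.124) × (0.9421 + 0.9421) = 6.12×10⁻⁶ T.

B ≈ 6.12 μT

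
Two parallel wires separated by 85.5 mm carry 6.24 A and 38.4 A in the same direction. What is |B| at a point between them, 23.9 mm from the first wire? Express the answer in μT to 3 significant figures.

Each long wire gives B = μ₀I/(2πd). Distances are d₁ = 0.0239 m and d₂ = 0.0616 m.
B₁ = 5.22×10⁻⁵ T, B₂ = 1.25×10⁻⁴ T.
Between parallel currents the two contributions point in opposite directions, so they subtract. B = |B₁ − B₂| = |5.22×10⁻⁵ − 1.25×10⁻⁴| = 7.25×10⁻⁵ T.

B ≈ 72.5 μT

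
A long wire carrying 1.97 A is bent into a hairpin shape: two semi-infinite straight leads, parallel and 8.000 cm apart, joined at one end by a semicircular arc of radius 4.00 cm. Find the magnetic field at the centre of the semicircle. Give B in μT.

B ≈ 25.3 μT

The semicircular arc contributes B_arc = μ₀I·π/(4πR) = μ₀I/(4R) = 1.55×10⁻⁵ T.
Each semi-infinite lead is at perpendicular distance R = 0.04 m from the centre, with the perpendicular foot at its near end, so it contributes μ₀I/(4πR); both point the same way, together 9.85×10⁻⁶ T.
Arc and leads all point the same direction: B = 1.55×10⁻⁵ + 9.85×10⁻⁶ = 2.53×10⁻⁵ T.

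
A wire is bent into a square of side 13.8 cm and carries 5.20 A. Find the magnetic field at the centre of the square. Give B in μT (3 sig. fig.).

Each side is a finite straight segment at perpendicular distance d = a/(2 tan(π/4)) = 0.069 m from the centre, with end-angles ±π/4.
One side contributes B₁ = (μ₀I/4πd)·2 sin(π/4) = 1.07×10⁻⁵ T.
All 4 sides add in the same direction: B = 4 × 1.07×10⁻⁵ = 4.26×10⁻⁵ T.

B ≈ 42.6 μT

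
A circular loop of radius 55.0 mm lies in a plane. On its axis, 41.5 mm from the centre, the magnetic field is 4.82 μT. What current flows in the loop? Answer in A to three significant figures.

I ≈ 0.829 A

On the axis of a loop, B = μ₀IR²/[2(R²+z²)^(3/2)], so I = 2B(R²+z²)^(3/2)/(μ₀R²).
R² + z² = 0.003025 + 0.001722 = 0.004747 m²; raised to 3/2 gives 3.27×10⁻⁴ m³.
I = 2 × 4.82×10⁻⁶ × 3.27×10⁻⁴ / (1.26×10⁻⁶ × 0.003025) = 0.829 A.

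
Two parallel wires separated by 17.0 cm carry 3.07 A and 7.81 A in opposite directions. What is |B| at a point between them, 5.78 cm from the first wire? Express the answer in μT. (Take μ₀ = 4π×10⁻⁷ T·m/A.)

Each long wire gives B = μ₀I/(2πd). Distances are d₁ = 0.0578 m and d₂ = 0.1122 m.
B₁ = 1.06×10⁻⁵ T, B₂ = 1.39×10⁻⁵ T.
Between antiparallel currents both contributions point the same way, so they add. B = B₁ + B₂ = 1.06×10⁻⁵ + 1.39×10⁻⁵ = 2.45×10⁻⁵ T.

B ≈ 24.5 μT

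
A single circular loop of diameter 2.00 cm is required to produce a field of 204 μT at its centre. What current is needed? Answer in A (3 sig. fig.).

At the centre of a circular loop B = μ₀I/(2R), so I = 2RB/μ₀.
With R = 0.01 m, I = 2 × 0.01 × 2.04×10⁻⁴ / (4π×10⁻⁷) = 3.25 A.

I ≈ 3.25 A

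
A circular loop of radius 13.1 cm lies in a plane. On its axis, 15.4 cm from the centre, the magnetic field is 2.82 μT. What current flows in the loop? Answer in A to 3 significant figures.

On the axis of a loop, B = μ₀IR²/[2(R²+z²)^(3/2)], so I = 2B(R²+z²)^(3/2)/(μ₀R²).
R² + z² = 0.01716 + 0.02372 = 0.04088 m²; raised to 3/2 gives 8.26×10⁻³ m³.
I = 2 × 2.82×10⁻⁶ × 8.26×10⁻³ / (1.26×10⁻⁶ × 0.01716) = 2.16 A.

I ≈ 2.16 A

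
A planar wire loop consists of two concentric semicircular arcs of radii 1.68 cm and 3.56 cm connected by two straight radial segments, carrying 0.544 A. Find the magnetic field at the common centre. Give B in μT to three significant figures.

The radial connectors point toward the centre, so dl × r̂ = 0 and they contribute nothing.
Each semicircle gives μ₀I/(4R): inner arc 1.02×10⁻⁵ T, outer arc 4.80×10⁻⁶ T.
The two arcs carry current in opposite angular senses, so their fields oppose: B = |1.02×10⁻⁵ − 4.80×10⁻⁶| = 5.37×10⁻⁶ T.

B ≈ 5.37 μT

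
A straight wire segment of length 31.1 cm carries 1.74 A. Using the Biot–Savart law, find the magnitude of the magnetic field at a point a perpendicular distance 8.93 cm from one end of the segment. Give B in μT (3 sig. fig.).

For a finite straight segment, B = (μ₀I/4πd)(sinθ₁ + sinθ₂), where θ₁, θ₂ are the angles from the perpendicular to each end.
The perpendicular foot is at one end, so the two end-offsets along the wire are 0 and L = 0.311 m.
sinθ₁ = 0/√(0²+0.0893²) = 0.0000; sinθ₂ = 0.311/√(0.311²+0.0893²) = 0.9612.
B = (4π×10⁻⁷ × 1.74) / (4π × 0.0893) × (0.0000 + 0.9612) = 1.87×10⁻⁶ T.

B ≈ 1.87 μT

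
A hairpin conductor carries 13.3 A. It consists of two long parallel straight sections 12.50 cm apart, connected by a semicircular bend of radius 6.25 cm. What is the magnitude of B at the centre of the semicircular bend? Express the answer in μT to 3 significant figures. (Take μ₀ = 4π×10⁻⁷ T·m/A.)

B ≈ 109 μT

The semicircular arc contributes B_arc = μ₀I·π/(4πR) = μ₀I/(4R) = 6.69×10⁻⁵ T.
Each semi-infinite lead is at perpendicular distance R = 0.0625 m from the centre, with the perpendicular foot at its near end, so it contributes μ₀I/(4πR); both point the same way, together 4.26×10⁻⁵ T.
Arc and leads all point the same direction: B = 6.69×10⁻⁵ + 4.26×10⁻⁵ = 1.09×10⁻⁴ T.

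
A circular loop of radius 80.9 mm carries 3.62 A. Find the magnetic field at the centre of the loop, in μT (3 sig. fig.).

B ≈ 28.1 μT

At the centre of a circular loop the Biot–Savart law gives B = μ₀I/(2R).
B = (4π×10⁻⁷ × 3.62) / (2 × 0.0809) = 2.81×10⁻⁵ T.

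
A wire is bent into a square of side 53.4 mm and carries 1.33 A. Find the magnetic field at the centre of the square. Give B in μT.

Each side is a finite straight segment at perpendicular distance d = a/(2 tan(π/4)) = 0.0267 m from the centre, with end-angles ±π/4.
One side contributes B₁ = (μ₀I/4πd)·2 sin(π/4) = 7.04×10⁻⁶ T.
All 4 sides add in the same direction: B = 4 × 7.04×10⁻⁶ = 2.82×10⁻⁵ T.

B ≈ 28.2 μT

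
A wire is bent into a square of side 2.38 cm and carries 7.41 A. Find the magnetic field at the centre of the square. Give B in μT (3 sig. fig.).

B ≈ 352 μT

Each side is a finite straight segment at perpendicular distance d = a/(2 tan(π/4)) = 0.0119 m from the centre, with end-angles ±π/4.
One side contributes B₁ = (μ₀I/4πd)·2 sin(π/4) = 8.81×10⁻⁵ T.
All 4 sides add in the same direction: B = 4 × 8.81×10⁻⁵ = 3.52×10⁻⁴ T.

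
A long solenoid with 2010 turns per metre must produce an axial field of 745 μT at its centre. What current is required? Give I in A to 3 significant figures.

Inside a long solenoid B = μ₀nI with n = 2010 m⁻¹, so I = B/(μ₀n).
I = 7.45×10⁻⁴ / (4π×10⁻⁷ × 2010) = 0.295 A.

I ≈ 0.295 A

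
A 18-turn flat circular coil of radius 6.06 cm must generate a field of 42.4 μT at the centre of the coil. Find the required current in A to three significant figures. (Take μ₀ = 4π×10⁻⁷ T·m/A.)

For an N-turn coil, B = Nμ₀I/(2R) with R = 0.0606 m, so I = 2RB/(Nμ₀) = 2 × 0.0606 × 4.24×10⁻⁵ / (18 × 4π×10⁻⁷) = 0.227 A.

I ≈ 0.227 A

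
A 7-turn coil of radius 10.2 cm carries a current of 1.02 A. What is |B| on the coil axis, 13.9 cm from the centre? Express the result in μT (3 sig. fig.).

B ≈ 9.11 μT

For an N-turn flat coil, B = Nμ₀IR²/[2(R²+z²)^(3/2)] with R = 0.102 m, z = 0.139 m.
B = 7 × 1.30×10⁻⁶ T = 9.11×10⁻⁶ T.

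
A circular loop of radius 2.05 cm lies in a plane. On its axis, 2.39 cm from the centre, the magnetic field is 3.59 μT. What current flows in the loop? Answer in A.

On the axis of a loop, B = μ₀IR²/[2(R²+z²)^(3/2)], so I = 2B(R²+z²)^(3/2)/(μ₀R²).
R² + z² = 0.0004202 + 0.0005712 = 0.0009915 m²; raised to 3/2 gives 3.12×10⁻⁵ m³.
I = 2 × 3.59×10⁻⁶ × 3.12×10⁻⁵ / (1.26×10⁻⁶ × 0.0004202) = 0.424 A.

I ≈ 0.424 A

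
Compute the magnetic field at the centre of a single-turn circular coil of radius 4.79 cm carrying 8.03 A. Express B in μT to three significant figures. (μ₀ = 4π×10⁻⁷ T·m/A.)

At the centre of a circular loop the Biot–Savart law gives B = μ₀I/(2R).
B = (4π×10⁻⁷ × 8.03) / (2 × 0.0479) = 1.05×10⁻⁴ T.

B ≈ 105 μT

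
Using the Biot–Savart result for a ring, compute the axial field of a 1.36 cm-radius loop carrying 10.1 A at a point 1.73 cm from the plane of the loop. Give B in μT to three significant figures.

B ≈ 110 μT

On the axis of a circular loop, B = μ₀IR² / [2(R²+z²)^(3/2)].
R² + z² = (0.0136)² + (0.0173)² = 0.0004842 m², and (R²+z²)^(3/2) = 1.07×10⁻⁵ m³.
B = (4π×10⁻⁷ × 10.1 × 0.000185) / (2 × 1.07×10⁻⁵) = 1.10×10⁻⁴ T.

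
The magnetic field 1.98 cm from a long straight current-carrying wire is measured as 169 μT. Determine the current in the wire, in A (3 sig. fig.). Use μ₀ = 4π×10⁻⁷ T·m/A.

I ≈ 16.7 A

For a long straight wire B = μ₀I/(2πd), so I = 2πdB/μ₀.
I = 2π × 0.0198 × 1.69×10⁻⁴ / (4π×10⁻⁷) = 16.7 A.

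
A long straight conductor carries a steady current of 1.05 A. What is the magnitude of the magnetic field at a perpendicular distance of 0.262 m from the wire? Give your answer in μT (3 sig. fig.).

B ≈ 0.802 μT

For an infinitely long straight wire, B = μ₀I/(2πd).
B = (4π×10⁻⁷ × 1.05) / (2π × 0.262) = 8.02×10⁻⁷ T.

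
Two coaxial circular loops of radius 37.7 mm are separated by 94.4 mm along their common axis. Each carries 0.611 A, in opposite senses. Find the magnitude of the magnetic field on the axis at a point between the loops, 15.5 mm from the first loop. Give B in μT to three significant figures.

Each loop contributes B = μ₀IR²/[2(R²+z²)^(3/2)] on the axis, with z measured from that loop.
Loop 1 (z = 0.0155 m): B₁ = 8.06×10⁻⁶ T. Loop 2 (z = 0.0789 m): B₂ = 8.16×10⁻⁷ T.
The fields oppose: B = |B₁ − B₂| = 7.24×10⁻⁶ T.

B ≈ 7.24 μT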